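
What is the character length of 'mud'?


Spell out 'mud' and number each letter: m(1), u(2), d(3). Total: 3 letters.

3


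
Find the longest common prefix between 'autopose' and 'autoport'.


Compare from the start: 6 characters match: 'autopo'. Mismatch at position 7: 's' vs 'r'.

autopo


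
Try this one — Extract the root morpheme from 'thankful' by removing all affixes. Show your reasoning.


Remove suffix '-ful' from 'thankful' to get root 'thank'.

thank


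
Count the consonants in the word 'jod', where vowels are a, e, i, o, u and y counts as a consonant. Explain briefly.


Consonants in 'jod': j, d = 2 consonants.

2


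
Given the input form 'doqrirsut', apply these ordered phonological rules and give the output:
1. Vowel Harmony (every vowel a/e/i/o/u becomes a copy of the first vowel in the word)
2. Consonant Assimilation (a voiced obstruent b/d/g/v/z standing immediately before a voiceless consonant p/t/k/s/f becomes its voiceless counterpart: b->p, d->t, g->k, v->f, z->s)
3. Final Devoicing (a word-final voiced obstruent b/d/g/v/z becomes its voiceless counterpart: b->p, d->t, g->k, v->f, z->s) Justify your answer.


Starting form: 'doqrirsut'
Rule 1: Vowel Harmony: all vowels become 'o' (matching first vowel). 'doqrirsut' -> 'doqrorsot'
Rule 2: Consonant Assimilation: no voiced obstruent (b/d/g/v/z) stands immediately before a voiceless consonant (p/t/k/s/f). No change.
Rule 3: Final Devoicing: final consonant 't' is not one of the voiced obstruents b/d/g/v/z. No change.
Final form: 'doqrorsot'

doqrorsot


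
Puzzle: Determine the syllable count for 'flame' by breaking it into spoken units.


Break 'flame' into syllables: flame -> flame = 1 syllable

1 syllable


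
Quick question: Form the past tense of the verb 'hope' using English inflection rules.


Apply rule: Add -d (word ends in -e). 'hope' becomes 'hoped'.

hoped


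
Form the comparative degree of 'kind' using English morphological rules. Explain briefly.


Apply comparative formation (add -er): 'kind' -> 'kinder'.

kinder


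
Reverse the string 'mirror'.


Reverse 'mirror' character by character: 'rorrim'.

rorrim


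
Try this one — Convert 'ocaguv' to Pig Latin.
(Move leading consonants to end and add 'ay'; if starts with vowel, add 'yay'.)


'ocaguv' starts with a vowel, so add 'yay': 'ocaguvyay'.

ocaguvyay


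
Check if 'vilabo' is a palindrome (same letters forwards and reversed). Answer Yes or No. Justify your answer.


Forward: 'vilabo'
Reversed: 'obaliv'
They differ.

No


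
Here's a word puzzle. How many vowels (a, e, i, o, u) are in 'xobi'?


Vowels in 'xobi': o, i = 2 vowels.

2


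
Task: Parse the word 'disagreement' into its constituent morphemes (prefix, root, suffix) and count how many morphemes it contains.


Step 1: Identify prefix: 'dis' (meaning: not/apart)
Step 2: Identify root: 'agree'
Step 3: Identify suffix(es): 'ment'
Decomposition: dis- (prefix: not/apart) + agree (root) + -ment (suffix: action/result)
Total morphemes: 3

3 morphemes (dis- (prefix: not/apart) + agree (root) + -ment (suffix: action/result))


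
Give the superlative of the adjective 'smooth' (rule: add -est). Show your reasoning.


Apply superlative formation (add -est): 'smooth' -> 'smoothest'.

smoothest


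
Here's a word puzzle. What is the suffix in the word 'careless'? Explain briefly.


The word 'careless' = 'care' (root) + '-less' (suffix). The suffix is '-less'.

less


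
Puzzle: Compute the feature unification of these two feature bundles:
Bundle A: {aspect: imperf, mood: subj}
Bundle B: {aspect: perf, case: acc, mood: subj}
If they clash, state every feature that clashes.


Compare features:
aspect: A=imperf vs B=perf -> CLASH
case: A=_ vs B=acc -> unified: acc
mood: A=subj vs B=subj -> unified: subj
Clash detected on feature 'aspect' (imperf vs perf); unification fails.

CLASH on 'aspect' (imperf vs perf)


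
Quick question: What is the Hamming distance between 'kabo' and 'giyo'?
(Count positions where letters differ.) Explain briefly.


Alignment:
Position 1: 'k' vs 'g' = DIFFER
Position 2: 'a' vs 'i' = DIFFER
Position 3: 'b' vs 'y' = DIFFER
Position 4: 'o' vs 'o' = match
Total differences: 3

3


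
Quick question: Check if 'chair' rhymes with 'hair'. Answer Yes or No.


Rime (stressed vowel + following sounds) of 'chair': -air = /ɛər/
Rime of 'hair': -air = /ɛər/
/ɛər/ and /ɛər/ are the same ending sound, so the words rhyme.

Yes


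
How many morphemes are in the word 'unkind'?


Decomposition: un- (prefix) + kind (root) = 2 morpheme(s)

2 morphemes


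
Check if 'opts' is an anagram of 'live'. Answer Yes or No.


Sorted letters of 'opts': 'opst'
Sorted letters of 'live': 'eilv'
They do not match.

No


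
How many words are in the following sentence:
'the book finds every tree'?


Split into words: the | book | finds | every | tree = 5 words.

5


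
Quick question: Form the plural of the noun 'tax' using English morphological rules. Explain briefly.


Apply rule: Add -es (sibilant/fricative ending). 'tax' becomes 'taxes'.

taxes


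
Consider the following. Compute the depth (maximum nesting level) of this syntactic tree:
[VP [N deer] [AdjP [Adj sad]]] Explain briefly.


Count bracket nesting levels:
'[' at pos 0: depth = 1
'[' at pos 4: depth = 2
'[' at pos 13: depth = 2
'[' at pos 19: depth = 3
Maximum depth reached: 3

3


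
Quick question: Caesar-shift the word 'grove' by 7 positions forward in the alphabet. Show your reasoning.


Shift each letter by 7: g -> n, r -> y, o -> v, v -> c, e -> l. Result: 'nyvcl'.

nyvcl


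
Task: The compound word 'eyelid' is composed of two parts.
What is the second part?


Split 'eyelid' into 'eye' + 'lid'. The second part is 'lid'.

lid


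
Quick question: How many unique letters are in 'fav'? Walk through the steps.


Unique letters in 'fav': {a, f, v} = 3 distinct letters.

3


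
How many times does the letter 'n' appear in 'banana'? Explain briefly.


Letter 'n' in 'banana': found at position(s) 3, 5 = 2 occurrence(s).

2


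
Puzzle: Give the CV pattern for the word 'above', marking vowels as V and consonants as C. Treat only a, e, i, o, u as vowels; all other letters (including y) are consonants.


Letter mapping: a = V, b = C, o = V, v = C, e = V.

VCVCV


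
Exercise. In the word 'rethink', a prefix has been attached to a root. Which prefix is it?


The word 'rethink' = 're' (prefix) + 'think' (root). The prefix is 're'.

re


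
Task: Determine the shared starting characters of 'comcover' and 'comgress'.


Compare from the start: 3 characters match: 'com'. Mismatch at position 4: 'c' vs 'g'.

com


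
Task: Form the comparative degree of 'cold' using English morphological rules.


Apply comparative formation (add -er): 'cold' -> 'colder'.

colder


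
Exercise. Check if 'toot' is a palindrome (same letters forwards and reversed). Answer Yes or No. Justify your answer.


Forward: 'toot'
Reversed: 'toot'
They are identical.

Yes


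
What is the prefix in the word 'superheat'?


The word 'superheat' = 'super' (prefix) + 'heat' (root). The prefix is 'super'.

super


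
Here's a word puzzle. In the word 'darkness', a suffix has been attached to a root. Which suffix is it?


The word 'darkness' = 'dark' (root) + '-ness' (suffix). The suffix is '-ness'.

ness


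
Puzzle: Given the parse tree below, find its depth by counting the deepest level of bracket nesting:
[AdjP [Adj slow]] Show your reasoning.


Count bracket nesting levels:
'[' at pos 0: depth = 1
'[' at pos 6: depth = 2
Maximum depth reached: 2

2


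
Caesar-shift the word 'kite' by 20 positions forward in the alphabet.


Shift each letter by 20: k -> e, i -> c, t -> n, e -> y. Result: 'ecny'.

ecny


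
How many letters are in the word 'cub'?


Spell out 'cub' and number each letter: c(1), u(2), b(3). Total: 3 letters.

3


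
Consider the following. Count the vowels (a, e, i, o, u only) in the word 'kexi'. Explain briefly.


Vowels in 'kexi': e, i = 2 vowels.

2


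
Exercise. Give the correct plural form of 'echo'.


Apply rule: Add -es (consonant + o). 'echo' becomes 'echoes'.

echoes


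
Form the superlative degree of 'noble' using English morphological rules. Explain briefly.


Apply superlative formation (ends in e: add -st): 'noble' -> 'noblest'.

noblest


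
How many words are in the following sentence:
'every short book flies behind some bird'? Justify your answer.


Split into words: every | short | book | flies | behind | some | bird = 7 words.

7


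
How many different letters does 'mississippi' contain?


Unique letters in 'mississippi': {i, m, p, s} = 4 distinct letters.

4


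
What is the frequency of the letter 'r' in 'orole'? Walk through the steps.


Letter 'r' in 'orole': found at position(s) 2 = 1 occurrence(s).

1


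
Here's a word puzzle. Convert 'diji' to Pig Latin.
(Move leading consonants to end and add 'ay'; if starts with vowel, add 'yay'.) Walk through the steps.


'diji': move consonant cluster 'd' to end and add 'ay': 'ijiday'.

ijiday


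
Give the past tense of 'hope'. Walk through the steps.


Apply rule: Add -d (word ends in -e). 'hope' becomes 'hoped'.

hoped


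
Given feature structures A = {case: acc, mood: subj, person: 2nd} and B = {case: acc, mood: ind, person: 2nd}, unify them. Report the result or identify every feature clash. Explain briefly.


Compare features:
case: A=acc vs B=acc -> unified: acc
mood: A=subj vs B=ind -> CLASH
person: A=2nd vs B=2nd -> unified: 2nd
Clash detected on feature 'mood' (subj vs ind); unification fails.

CLASH on 'mood' (subj vs ind)


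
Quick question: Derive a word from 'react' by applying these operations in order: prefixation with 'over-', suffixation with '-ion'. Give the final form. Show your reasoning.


Step 1: Add prefix 'over-' to 'react' = 'overreact'
Step 2: Add suffix '-ion' to 'overreact' = 'overreaction'

overreaction


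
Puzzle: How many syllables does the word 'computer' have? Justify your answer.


Break 'computer' into syllables: com-pu-ter -> com | pu | ter = 3 syllables

3 syllables


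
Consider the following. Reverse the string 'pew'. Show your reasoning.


Reverse 'pew' character by character: 'wep'.

wep


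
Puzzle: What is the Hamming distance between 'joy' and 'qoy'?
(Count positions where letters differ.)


Alignment:
Position 1: 'j' vs 'q' = DIFFER
Position 2: 'o' vs 'o' = match
Position 3: 'y' vs 'y' = match
Total differences: 1

1


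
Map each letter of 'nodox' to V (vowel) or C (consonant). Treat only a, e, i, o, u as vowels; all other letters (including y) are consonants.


Letter mapping: n = C, o = V, d = C, o = V, x = C.

CVCVC


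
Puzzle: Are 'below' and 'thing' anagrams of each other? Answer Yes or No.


Sorted letters of 'below': 'below'
Sorted letters of 'thing': 'ghint'
They do not match.

No


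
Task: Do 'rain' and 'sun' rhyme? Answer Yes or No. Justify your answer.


Rime (stressed vowel + following sounds) of 'rain': -ain = /eɪn/
Rime of 'sun': -un = /ʌn/
/eɪn/ and /ʌn/ are different ending sounds, so the words do not rhyme.

No


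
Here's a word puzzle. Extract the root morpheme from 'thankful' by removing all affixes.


Remove suffix '-ful' from 'thankful' to get root 'thank'.

thank


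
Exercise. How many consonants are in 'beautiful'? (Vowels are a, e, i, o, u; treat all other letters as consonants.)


Consonants in 'beautiful': b, t, f, l = 4 consonants.

4


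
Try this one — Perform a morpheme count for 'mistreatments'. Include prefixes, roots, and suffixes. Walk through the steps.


Decomposition: mis- (prefix) + treat (root) + -ment (suffix) + -s (plural) = 4 morpheme(s)

4 morphemes


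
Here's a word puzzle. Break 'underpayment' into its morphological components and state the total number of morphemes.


Step 1: Identify prefix: 'under' (meaning: beneath/insufficient)
Step 2: Identify root: 'pay'
Step 3: Identify suffix(es): 'ment'
Decomposition: under- (prefix: beneath/insufficient) + pay (root) + -ment (suffix: action/result)
Total morphemes: 3

3 morphemes (under- (prefix: beneath/insufficient) + pay (root) + -ment (suffix: action/result))


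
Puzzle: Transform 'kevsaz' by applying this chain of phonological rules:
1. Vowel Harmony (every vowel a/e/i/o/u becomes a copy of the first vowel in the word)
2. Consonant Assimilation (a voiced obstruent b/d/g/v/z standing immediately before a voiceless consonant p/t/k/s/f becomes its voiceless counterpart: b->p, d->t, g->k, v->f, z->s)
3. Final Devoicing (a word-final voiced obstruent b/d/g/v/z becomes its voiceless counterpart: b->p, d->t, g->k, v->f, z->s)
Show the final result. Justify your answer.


Starting form: 'kevsaz'
Rule 1: Vowel Harmony: all vowels become 'e' (matching first vowel). 'kevsaz' -> 'kevsez'
Rule 2: Consonant Assimilation: voiced obstruent before voiceless consonant becomes voiceless ('vs' -> 'fs'). 'kevsez' -> 'kefsez'
Rule 3: Final Devoicing: word-final voiced obstruent 'z' becomes voiceless 's'. 'kefsez' -> 'kefses'
Final form: 'kefses'

kefses


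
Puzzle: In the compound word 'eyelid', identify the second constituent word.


Split 'eyelid' into 'eye' + 'lid'. The second part is 'lid'.

lid


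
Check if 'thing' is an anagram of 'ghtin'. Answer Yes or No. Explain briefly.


Sorted letters of 'thing': 'ghint'
Sorted letters of 'ghtin': 'ghint'
They match.

Yes


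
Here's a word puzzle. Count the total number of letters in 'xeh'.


Spell out 'xeh' and number each letter: x(1), e(2), h(3). Total: 3 letters.

3


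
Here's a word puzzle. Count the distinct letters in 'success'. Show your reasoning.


Unique letters in 'success': {c, e, s, u} = 4 distinct letters.

4


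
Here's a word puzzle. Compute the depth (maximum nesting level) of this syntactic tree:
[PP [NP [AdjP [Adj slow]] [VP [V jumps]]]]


Count bracket nesting levels:
'[' at pos 0: depth = 1
'[' at pos 4: depth = 2
'[' at pos 8: depth = 3
'[' at pos 14: depth = 4
'[' at pos 26: depth = 3
'[' at pos 30: depth = 4
Maximum depth reached: 4

4


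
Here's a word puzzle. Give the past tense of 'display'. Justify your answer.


Apply rule: Add -ed. 'display' becomes 'displayed'.

displayed


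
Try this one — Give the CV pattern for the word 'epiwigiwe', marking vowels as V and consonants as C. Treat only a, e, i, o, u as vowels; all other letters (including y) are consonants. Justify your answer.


Letter mapping: e = V, p = C, i = V, w = C, i = V, g = C, i = V, w = C, e = V.

VCVCVCVCV


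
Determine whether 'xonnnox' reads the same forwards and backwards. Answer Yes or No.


Forward: 'xonnnox'
Reversed: 'xonnnox'
They are identical.

Yes


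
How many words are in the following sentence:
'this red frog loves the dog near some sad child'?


Split into words: this | red | frog | loves | the | dog | near | some | sad | child = 10 words.

10


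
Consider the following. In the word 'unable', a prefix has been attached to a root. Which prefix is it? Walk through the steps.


The word 'unable' = 'un' (prefix) + 'able' (root). The prefix is 'un'.

un


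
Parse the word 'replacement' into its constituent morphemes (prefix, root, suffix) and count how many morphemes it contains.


Step 1: Identify prefix: 're' (meaning: again)
Step 2: Identify root: 'place'
Step 3: Identify suffix(es): 'ment'
Decomposition: re- (prefix: again) + place (root) + -ment (suffix: action/result)
Total morphemes: 3

3 morphemes (re- (prefix: again) + place (root) + -ment (suffix: action/result))


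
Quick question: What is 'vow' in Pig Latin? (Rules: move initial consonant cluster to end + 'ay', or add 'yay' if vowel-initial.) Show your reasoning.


'vow': move consonant cluster 'v' to end and add 'ay': 'owvay'.

owvay


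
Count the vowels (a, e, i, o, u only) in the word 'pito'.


Vowels in 'pito': i, o = 2 vowels.

2


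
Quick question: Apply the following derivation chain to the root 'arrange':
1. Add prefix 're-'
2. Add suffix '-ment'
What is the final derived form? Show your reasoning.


Step 1: Add prefix 're-' to 'arrange' = 'rearrange'
Step 2: Add suffix '-ment' to 'rearrange' = 'rearrangement'

rearrangement


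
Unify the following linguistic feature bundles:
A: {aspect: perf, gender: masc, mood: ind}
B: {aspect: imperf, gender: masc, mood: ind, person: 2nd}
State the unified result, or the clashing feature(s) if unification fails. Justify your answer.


Compare features:
aspect: A=perf vs B=imperf -> CLASH
gender: A=masc vs B=masc -> unified: masc
mood: A=ind vs B=ind -> unified: ind
person: A=_ vs B=2nd -> unified: 2nd
Clash detected on feature 'aspect' (perf vs imperf); unification fails.

CLASH on 'aspect' (perf vs imperf)


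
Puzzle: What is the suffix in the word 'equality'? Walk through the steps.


The word 'equality' = 'equal' (root) + '-ity' (suffix). The suffix is '-ity'.

ity


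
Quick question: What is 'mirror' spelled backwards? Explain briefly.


Reverse 'mirror' character by character: 'rorrim'.

rorrim


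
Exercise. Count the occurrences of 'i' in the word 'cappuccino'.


Letter 'i' in 'cappuccino': found at position(s) 8 = 1 occurrence(s).

1


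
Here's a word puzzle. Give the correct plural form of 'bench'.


Apply rule: Add -es (sibilant/fricative ending). 'bench' becomes 'benches'.

benches


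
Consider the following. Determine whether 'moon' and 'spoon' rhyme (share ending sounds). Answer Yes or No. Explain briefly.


Rime (stressed vowel + following sounds) of 'moon': -oon = /uːn/
Rime of 'spoon': -oon = /uːn/
/uːn/ and /uːn/ are the same ending sound, so the words rhyme.

Yes


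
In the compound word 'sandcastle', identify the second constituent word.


Split 'sandcastle' into 'sand' + 'castle'. The second part is 'castle'.

castle


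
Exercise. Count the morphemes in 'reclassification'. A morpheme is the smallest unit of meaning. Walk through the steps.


Decomposition: re- (prefix) + class (root) + -ify (suffix) + -ation (suffix) = 4 morpheme(s)

4 morphemes


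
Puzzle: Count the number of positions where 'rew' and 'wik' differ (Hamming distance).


Alignment:
Position 1: 'r' vs 'w' = DIFFER
Position 2: 'e' vs 'i' = DIFFER
Position 3: 'w' vs 'k' = DIFFER
Total differences: 3

3


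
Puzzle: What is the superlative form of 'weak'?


Apply superlative formation (add -est): 'weak' -> 'weakest'.

weakest


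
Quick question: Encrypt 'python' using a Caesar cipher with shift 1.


Shift each letter by 1: p -> q, y -> z, t -> u, h -> i, o -> p, n -> o. Result: 'qzuipo'.

qzuipo


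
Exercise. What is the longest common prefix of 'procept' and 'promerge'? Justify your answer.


Compare from the start: 3 characters match: 'pro'. Mismatch at position 4: 'c' vs 'm'.

pro


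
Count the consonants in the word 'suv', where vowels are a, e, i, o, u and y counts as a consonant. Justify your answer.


Consonants in 'suv': s, v = 2 consonants.

2


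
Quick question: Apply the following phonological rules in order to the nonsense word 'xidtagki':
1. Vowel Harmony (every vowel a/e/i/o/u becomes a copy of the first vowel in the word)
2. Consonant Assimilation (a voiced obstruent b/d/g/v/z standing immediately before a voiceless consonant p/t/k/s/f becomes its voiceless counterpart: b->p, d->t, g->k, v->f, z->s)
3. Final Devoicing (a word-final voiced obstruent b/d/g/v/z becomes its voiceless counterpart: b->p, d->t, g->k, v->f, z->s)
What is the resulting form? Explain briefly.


Starting form: 'xidtagki'
Rule 1: Vowel Harmony: all vowels become 'i' (matching first vowel). 'xidtagki' -> 'xidtigki'
Rule 2: Consonant Assimilation: voiced obstruent before voiceless consonant becomes voiceless ('dt' -> 'tt', 'gk' -> 'kk'). 'xidtigki' -> 'xittikki'
Rule 3: Final Devoicing: the word ends in the vowel 'i', not a consonant. No change.
Final form: 'xittikki'

xittikki


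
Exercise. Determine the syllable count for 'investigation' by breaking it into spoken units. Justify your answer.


Break 'investigation' into syllables: in-ves-ti-ga-tion -> in | ves | ti | ga | tion = 5 syllables

5 syllables


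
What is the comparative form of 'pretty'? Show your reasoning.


Apply comparative formation (consonant + y: change y to i, add -er): 'pretty' -> 'prettier'.

prettier


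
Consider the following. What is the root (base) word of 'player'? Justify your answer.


Remove suffix '-er' from 'player' to get root 'play'.

play


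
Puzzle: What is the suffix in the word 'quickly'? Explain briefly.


The word 'quickly' = 'quick' (root) + '-ly' (suffix). The suffix is '-ly'.

ly


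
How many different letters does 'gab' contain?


Unique letters in 'gab': {a, b, g} = 3 distinct letters.

3


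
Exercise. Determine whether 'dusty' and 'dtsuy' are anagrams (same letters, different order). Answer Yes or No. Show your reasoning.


Sorted letters of 'dusty': 'dstuy'
Sorted letters of 'dtsuy': 'dstuy'
They match.

Yes


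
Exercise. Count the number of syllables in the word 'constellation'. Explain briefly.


Break 'constellation' into syllables: con-stel-la-tion -> con | stel | la | tion = 4 syllables

4 syllables


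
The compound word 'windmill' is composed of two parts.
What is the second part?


Split 'windmill' into 'wind' + 'mill'. The second part is 'mill'.

mill


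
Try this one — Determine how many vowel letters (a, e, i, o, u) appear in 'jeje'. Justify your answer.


Vowels in 'jeje': e, e = 2 vowels.

2


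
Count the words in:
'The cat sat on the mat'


Split into words: The | cat | sat | on | the | mat = 6 words.

6


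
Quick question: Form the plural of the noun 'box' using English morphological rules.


Apply rule: Add -es (sibilant/fricative ending). 'box' becomes 'boxes'.

boxes


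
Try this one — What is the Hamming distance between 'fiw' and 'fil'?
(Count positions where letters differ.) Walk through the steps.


Alignment:
Position 1: 'f' vs 'f' = match
Position 2: 'i' vs 'i' = match
Position 3: 'w' vs 'l' = DIFFER
Total differences: 1

1


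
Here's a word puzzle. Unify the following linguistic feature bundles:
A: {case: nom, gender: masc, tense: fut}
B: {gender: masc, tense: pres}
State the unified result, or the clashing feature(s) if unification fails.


Compare features:
case: A=nom vs B=_ -> unified: nom
gender: A=masc vs B=masc -> unified: masc
tense: A=fut vs B=pres -> CLASH
Clash detected on feature 'tense' (fut vs pres); unification fails.

CLASH on 'tense' (fut vs pres)


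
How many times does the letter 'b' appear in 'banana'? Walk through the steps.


Letter 'b' in 'banana': found at position(s) 1 = 1 occurrence(s).

1


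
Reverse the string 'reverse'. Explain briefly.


Reverse 'reverse' character by character: 'esrever'.

esrever


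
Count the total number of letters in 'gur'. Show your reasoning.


Spell out 'gur' and number each letter: g(1), u(2), r(3). Total: 3 letters.

3


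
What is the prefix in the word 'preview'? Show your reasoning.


The word 'preview' = 'pre' (prefix) + 'view' (root). The prefix is 'pre'.

pre


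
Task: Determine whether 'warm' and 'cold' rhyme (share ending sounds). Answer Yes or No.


Rime (stressed vowel + following sounds) of 'warm': -arm = /ɔːrm/
Rime of 'cold': -old = /oʊld/
/ɔːrm/ and /oʊld/ are different ending sounds, so the words do not rhyme.

No


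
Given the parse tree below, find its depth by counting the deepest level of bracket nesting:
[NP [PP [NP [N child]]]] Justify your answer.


Count bracket nesting levels:
'[' at pos 0: depth = 1
'[' at pos 4: depth = 2
'[' at pos 8: depth = 3
'[' at pos 12: depth = 4
Maximum depth reached: 4

4


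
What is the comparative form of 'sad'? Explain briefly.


Apply comparative formation (double final consonant, add -er): 'sad' -> 'sadder'.

sadder


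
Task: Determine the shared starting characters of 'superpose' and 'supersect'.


Compare from the start: 5 characters match: 'super'. Mismatch at position 6: 'p' vs 's'.

super


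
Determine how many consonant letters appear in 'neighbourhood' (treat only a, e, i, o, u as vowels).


Consonants in 'neighbourhood': n, g, h, b, r, h, d = 7 consonants.

7


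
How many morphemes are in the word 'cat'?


Decomposition: cat (free morpheme) = 1 morpheme(s)

1 morphemes


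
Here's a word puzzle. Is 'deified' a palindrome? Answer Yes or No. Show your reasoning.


Forward: 'deified'
Reversed: 'deified'
They are identical.

Yes


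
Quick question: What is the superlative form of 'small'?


Apply superlative formation (add -est): 'small' -> 'smallest'.

smallest


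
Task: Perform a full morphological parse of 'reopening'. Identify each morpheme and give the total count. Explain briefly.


Step 1: Identify prefix: 're' (meaning: again)
Step 2: Identify root: 'open'
Step 3: Identify suffix(es): 'ing'
Decomposition: re- (prefix: again) + open (root) + -ing (suffix: ongoing action)
Total morphemes: 3

3 morphemes (re- (prefix: again) + open (root) + -ing (suffix: ongoing action))


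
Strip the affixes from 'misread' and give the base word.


Remove prefix 'mis' from 'misread' to get root 'read'.

read


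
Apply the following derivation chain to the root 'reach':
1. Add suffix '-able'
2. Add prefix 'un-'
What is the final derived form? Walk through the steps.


Step 1: Add suffix '-able' to 'reach' = 'reachable'
Step 2: Add prefix 'un-' to 'reachable' = 'unreachable'

unreachable


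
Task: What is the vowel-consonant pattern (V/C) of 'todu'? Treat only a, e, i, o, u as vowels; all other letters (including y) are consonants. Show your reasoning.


Letter mapping: t = C, o = V, d = C, u = V.

CVCV


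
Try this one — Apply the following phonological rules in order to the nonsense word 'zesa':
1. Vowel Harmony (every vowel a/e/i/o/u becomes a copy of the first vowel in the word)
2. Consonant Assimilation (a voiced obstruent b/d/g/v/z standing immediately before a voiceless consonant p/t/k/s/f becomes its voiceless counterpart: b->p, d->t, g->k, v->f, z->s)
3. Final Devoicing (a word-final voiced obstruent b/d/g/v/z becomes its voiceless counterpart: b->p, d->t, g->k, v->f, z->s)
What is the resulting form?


Starting form: 'zesa'
Rule 1: Vowel Harmony: all vowels become 'e' (matching first vowel). 'zesa' -> 'zese'
Rule 2: Consonant Assimilation: no voiced obstruent (b/d/g/v/z) stands immediately before a voiceless consonant (p/t/k/s/f). No change.
Rule 3: Final Devoicing: the word ends in the vowel 'e', not a consonant. No change.
Final form: 'zese'

zese


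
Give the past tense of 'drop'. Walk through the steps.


Apply rule: Double final consonant and add -ed. 'drop' becomes 'dropped'.

dropped


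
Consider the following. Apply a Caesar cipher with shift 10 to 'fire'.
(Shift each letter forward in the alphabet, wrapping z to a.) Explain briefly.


Shift each letter by 10: f -> p, i -> s, r -> b, e -> o. Result: 'psbo'.

psbo


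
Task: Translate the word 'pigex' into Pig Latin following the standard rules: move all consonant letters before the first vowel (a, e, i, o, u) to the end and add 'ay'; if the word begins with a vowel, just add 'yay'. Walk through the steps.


'pigex': move consonant cluster 'p' to end and add 'ay': 'igexpay'.

igexpay


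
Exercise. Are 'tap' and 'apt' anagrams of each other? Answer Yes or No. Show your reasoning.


Sorted letters of 'tap': 'apt'
Sorted letters of 'apt': 'apt'
They match.

Yes


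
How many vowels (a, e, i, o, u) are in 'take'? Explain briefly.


Vowels in 'take': a, e = 2 vowels.

2


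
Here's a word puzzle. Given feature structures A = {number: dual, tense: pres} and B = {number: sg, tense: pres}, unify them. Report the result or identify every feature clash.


Compare features:
number: A=dual vs B=sg -> CLASH
tense: A=pres vs B=pres -> unified: pres
Clash detected on feature 'number' (dual vs sg); unification fails.

CLASH on 'number' (dual vs sg)


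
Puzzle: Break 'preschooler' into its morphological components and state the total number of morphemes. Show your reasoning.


Step 1: Identify prefix: 'pre' (meaning: before)
Step 2: Identify root: 'school'
Step 3: Identify suffix(es): 'er'
Decomposition: pre- (prefix: before) + school (root) + -er (suffix: one who)
Total morphemes: 3

3 morphemes (pre- (prefix: before) + school (root) + -er (suffix: one who))


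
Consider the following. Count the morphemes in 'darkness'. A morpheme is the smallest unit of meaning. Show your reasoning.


Decomposition: dark (root) + -ness (suffix) = 2 morpheme(s)

2 morphemes


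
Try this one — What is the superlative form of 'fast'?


Apply superlative formation (add -est): 'fast' -> 'fastest'.

fastest


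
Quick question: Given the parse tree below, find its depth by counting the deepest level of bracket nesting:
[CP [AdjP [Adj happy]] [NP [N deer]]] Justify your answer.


Count bracket nesting levels:
'[' at pos 0: depth = 1
'[' at pos 4: depth = 2
'[' at pos 10: depth = 3
'[' at pos 23: depth = 2
'[' at pos 27: depth = 3
Maximum depth reached: 3

3


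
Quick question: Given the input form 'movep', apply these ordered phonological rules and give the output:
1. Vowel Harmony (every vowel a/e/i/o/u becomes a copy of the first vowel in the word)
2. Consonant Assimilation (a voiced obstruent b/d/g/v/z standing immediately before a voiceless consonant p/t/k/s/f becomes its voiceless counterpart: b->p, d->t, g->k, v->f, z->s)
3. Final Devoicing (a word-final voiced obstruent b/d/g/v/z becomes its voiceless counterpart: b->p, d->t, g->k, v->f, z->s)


Starting form: 'movep'
Rule 1: Vowel Harmony: all vowels become 'o' (matching first vowel). 'movep' -> 'movop'
Rule 2: Consonant Assimilation: no voiced obstruent (b/d/g/v/z) stands immediately before a voiceless consonant (p/t/k/s/f). No change.
Rule 3: Final Devoicing: final consonant 'p' is not one of the voiced obstruents b/d/g/v/z. No change.
Final form: 'movop'

movop


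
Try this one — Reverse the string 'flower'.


Reverse 'flower' character by character: 'rewolf'.

rewolf


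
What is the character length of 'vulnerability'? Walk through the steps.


Spell out 'vulnerability' and number each letter: v(1), u(2), l(3), n(4), e(5), r(6), a(7), b(8), i(9), l(10), i(11), t(12), y(13). Total: 13 letters.

13


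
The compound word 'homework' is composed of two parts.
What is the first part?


Split 'homework' into 'home' + 'work'. The first part is 'home'.

home


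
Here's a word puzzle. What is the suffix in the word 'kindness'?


The word 'kindness' = 'kind' (root) + '-ness' (suffix). The suffix is '-ness'.

ness


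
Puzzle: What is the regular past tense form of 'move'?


Apply rule: Add -d (word ends in -e). 'move' becomes 'moved'.

moved


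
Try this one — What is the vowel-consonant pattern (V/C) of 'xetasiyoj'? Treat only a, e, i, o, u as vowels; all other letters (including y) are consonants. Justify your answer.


Letter mapping: x = C, e = V, t = C, a = V, s = C, i = V, y = C, o = V, j = C.

CVCVCVCVC


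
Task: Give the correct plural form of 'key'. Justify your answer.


Apply rule: Add -s. 'key' becomes 'keys'.

keys


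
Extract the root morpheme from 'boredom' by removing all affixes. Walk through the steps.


Remove suffix '-dom' from 'boredom' to get root 'bore'.

bore


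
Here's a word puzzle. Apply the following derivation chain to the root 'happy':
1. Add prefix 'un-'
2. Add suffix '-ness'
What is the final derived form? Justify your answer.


Step 1: Add prefix 'un-' to 'happy' = 'unhappy'
Step 2: Add suffix '-ness' to 'unhappy' = 'unhappiness'

unhappiness


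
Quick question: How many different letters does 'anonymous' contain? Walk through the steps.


Unique letters in 'anonymous': {a, m, n, o, s, u, y} = 7 distinct letters.

7


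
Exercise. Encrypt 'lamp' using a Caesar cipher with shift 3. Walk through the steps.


Shift each letter by 3: l -> o, a -> d, m -> p, p -> s. Result: 'odps'.

odps


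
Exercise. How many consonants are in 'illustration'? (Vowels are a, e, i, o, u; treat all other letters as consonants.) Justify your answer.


Consonants in 'illustration': l, l, s, t, r, t, n = 7 consonants.

7


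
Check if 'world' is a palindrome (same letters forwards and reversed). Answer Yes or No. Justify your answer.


Forward: 'world'
Reversed: 'dlrow'
They differ.

No


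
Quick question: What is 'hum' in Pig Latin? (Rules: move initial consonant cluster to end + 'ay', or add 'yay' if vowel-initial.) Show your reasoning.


'hum': move consonant cluster 'h' to end and add 'ay': 'umhay'.

umhay


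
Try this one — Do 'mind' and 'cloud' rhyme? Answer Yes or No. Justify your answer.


Rime (stressed vowel + following sounds) of 'mind': -ind = /aɪnd/
Rime of 'cloud': -oud = /aʊd/
/aɪnd/ and /aʊd/ are different ending sounds, so the words do not rhyme.

No


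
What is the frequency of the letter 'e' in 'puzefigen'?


Letter 'e' in 'puzefigen': found at position(s) 4, 8 = 2 occurrence(s).

2


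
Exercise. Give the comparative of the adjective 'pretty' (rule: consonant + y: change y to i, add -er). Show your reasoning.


Apply comparative formation (consonant + y: change y to i, add -er): 'pretty' -> 'prettier'.

prettier


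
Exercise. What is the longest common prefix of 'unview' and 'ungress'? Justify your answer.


Compare from the start: 2 characters match: 'un'. Mismatch at position 3: 'v' vs 'g'.

un


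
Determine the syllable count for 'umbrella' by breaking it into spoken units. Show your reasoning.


Break 'umbrella' into syllables: um-brel-la -> um | brel | la = 3 syllables

3 syllables


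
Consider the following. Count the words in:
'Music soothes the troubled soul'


Split into words: Music | soothes | the | troubled | soul = 5 words.

5


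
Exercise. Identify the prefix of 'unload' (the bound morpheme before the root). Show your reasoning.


The word 'unload' = 'un' (prefix) + 'load' (root). The prefix is 'un'.

un


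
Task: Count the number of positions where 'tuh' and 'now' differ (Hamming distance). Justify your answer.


Alignment:
Position 1: 't' vs 'n' = DIFFER
Position 2: 'u' vs 'o' = DIFFER
Position 3: 'h' vs 'w' = DIFFER
Total differences: 3

3


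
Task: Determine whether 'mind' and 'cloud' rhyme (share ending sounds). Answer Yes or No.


Rime (stressed vowel + following sounds) of 'mind': -ind = /aɪnd/
Rime of 'cloud': -oud = /aʊd/
/aɪnd/ and /aʊd/ are different ending sounds, so the words do not rhyme.

No


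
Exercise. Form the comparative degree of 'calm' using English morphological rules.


Apply comparative formation (add -er): 'calm' -> 'calmer'.

calmer


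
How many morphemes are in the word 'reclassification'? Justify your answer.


Decomposition: re- (prefix) + class (root) + -ify (suffix) + -ation (suffix) = 4 morpheme(s)

4 morphemes


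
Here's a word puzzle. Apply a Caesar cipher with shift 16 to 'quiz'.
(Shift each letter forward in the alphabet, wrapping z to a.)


Shift each letter by 16: q -> g, u -> k, i -> y, z -> p. Result: 'gkyp'.

gkyp


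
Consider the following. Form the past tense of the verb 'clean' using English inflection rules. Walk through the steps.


Apply rule: Add -ed. 'clean' becomes 'cleaned'.

cleaned


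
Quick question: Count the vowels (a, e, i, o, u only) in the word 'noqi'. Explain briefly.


Vowels in 'noqi': o, i = 2 vowels.

2


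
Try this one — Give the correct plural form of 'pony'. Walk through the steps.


Apply rule: Change -y to -ies (consonant + y). 'pony' becomes 'ponies'.

ponies


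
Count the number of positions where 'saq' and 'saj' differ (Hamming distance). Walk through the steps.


Alignment:
Position 1: 's' vs 's' = match
Position 2: 'a' vs 'a' = match
Position 3: 'q' vs 'j' = DIFFER
Total differences: 1

1


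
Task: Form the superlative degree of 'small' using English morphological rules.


Apply superlative formation (add -est): 'small' -> 'smallest'.

smallest


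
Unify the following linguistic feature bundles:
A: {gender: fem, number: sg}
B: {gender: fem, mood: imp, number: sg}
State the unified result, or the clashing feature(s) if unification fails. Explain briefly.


Compare features:
gender: A=fem vs B=fem -> unified: fem
mood: A=_ vs B=imp -> unified: imp
number: A=sg vs B=sg -> unified: sg
No clashes found.

Unified: {gender: fem, mood: imp, number: sg}


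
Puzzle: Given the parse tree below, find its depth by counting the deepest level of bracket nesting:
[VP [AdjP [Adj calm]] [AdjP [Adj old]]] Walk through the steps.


Count bracket nesting levels:
'[' at pos 0: depth = 1
'[' at pos 4: depth = 2
'[' at pos 10: depth = 3
'[' at pos 22: depth = 2
'[' at pos 28: depth = 3
Maximum depth reached: 3

3


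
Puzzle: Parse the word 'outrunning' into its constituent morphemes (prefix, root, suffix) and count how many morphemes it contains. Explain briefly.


Step 1: Identify prefix: 'out' (meaning: surpass)
Step 2: Identify root: 'run'
Step 3: Identify suffix(es): 'ing'
Decomposition: out- (prefix: surpass) + run (root) + -ing (suffix: ongoing action)
Total morphemes: 3

3 morphemes (out- (prefix: surpass) + run (root) + -ing (suffix: ongoing action))


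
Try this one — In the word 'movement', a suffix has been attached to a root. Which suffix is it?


The word 'movement' = 'move' (root) + '-ment' (suffix). The suffix is '-ment'.

ment


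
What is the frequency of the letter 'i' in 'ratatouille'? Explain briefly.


Letter 'i' in 'ratatouille': found at position(s) 8 = 1 occurrence(s).

1


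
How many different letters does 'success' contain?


Unique letters in 'success': {c, e, s, u} = 4 distinct letters.

4


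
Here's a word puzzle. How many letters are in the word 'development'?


Spell out 'development' and number each letter: d(1), e(2), v(3), e(4), l(5), o(6), p(7), m(8), e(9), n(10), t(11). Total: 11 letters.

11


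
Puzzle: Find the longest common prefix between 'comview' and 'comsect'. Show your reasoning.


Compare from the start: 3 characters match: 'com'. Mismatch at position 4: 'v' vs 's'.

com


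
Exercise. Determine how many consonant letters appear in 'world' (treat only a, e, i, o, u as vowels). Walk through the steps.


Consonants in 'world': w, r, l, d = 4 consonants.

4


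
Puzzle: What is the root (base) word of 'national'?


Remove suffix '-al' from 'national' to get root 'nation'.

nation


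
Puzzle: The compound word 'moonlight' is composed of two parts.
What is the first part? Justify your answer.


Split 'moonlight' into 'moon' + 'light'. The first part is 'moon'.

moon


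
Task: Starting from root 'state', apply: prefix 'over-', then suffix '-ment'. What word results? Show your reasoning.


Step 1: Add prefix 'over-' to 'state' = 'overstate'
Step 2: Add suffix '-ment' to 'overstate' = 'overstatement'

overstatement


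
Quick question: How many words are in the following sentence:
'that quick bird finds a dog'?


Split into words: that | quick | bird | finds | a | dog = 6 words.

6


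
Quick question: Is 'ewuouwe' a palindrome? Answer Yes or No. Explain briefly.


Forward: 'ewuouwe'
Reversed: 'ewuouwe'
They are identical.

Yes


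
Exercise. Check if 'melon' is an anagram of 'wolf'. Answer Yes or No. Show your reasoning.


Sorted letters of 'melon': 'elmno'
Sorted letters of 'wolf': 'flow'
They do not match.

No
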